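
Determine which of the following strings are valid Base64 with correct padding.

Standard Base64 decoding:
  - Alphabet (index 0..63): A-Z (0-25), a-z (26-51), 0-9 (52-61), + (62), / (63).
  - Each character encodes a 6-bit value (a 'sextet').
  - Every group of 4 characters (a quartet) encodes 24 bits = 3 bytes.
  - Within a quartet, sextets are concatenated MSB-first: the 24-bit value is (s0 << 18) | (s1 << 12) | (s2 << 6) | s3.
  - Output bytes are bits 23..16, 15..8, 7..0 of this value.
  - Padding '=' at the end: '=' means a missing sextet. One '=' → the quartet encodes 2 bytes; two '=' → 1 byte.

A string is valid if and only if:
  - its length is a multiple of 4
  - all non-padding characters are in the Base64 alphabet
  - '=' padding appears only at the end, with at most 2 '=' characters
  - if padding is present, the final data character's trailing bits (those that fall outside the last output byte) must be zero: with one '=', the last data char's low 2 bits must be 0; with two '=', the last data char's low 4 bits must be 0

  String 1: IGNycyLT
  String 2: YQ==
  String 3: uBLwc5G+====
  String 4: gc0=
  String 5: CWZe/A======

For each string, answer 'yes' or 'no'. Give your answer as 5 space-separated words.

Answer: yes yes no yes no

Derivation:
String 1: 'IGNycyLT' → valid
String 2: 'YQ==' → valid
String 3: 'uBLwc5G+====' → invalid (4 pad chars (max 2))
String 4: 'gc0=' → valid
String 5: 'CWZe/A======' → invalid (6 pad chars (max 2))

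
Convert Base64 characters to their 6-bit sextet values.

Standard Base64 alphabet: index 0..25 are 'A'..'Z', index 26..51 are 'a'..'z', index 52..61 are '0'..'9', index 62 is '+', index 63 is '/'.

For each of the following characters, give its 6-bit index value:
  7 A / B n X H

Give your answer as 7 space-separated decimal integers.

'7': 0..9 range, 52 + ord('7') − ord('0') = 59
'A': A..Z range, ord('A') − ord('A') = 0
'/': index 63
'B': A..Z range, ord('B') − ord('A') = 1
'n': a..z range, 26 + ord('n') − ord('a') = 39
'X': A..Z range, ord('X') − ord('A') = 23
'H': A..Z range, ord('H') − ord('A') = 7

Answer: 59 0 63 1 39 23 7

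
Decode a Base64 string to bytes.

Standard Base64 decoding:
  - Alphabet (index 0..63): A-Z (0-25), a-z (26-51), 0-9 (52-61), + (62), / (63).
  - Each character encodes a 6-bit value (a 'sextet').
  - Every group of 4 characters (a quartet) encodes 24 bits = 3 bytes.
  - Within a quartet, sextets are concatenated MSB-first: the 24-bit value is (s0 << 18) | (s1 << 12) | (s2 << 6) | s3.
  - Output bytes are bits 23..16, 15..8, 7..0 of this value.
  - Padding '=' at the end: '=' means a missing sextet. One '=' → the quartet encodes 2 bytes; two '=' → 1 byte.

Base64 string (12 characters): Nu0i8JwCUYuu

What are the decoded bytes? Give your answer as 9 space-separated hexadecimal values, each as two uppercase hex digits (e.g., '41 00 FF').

After char 0 ('N'=13): chars_in_quartet=1 acc=0xD bytes_emitted=0
After char 1 ('u'=46): chars_in_quartet=2 acc=0x36E bytes_emitted=0
After char 2 ('0'=52): chars_in_quartet=3 acc=0xDBB4 bytes_emitted=0
After char 3 ('i'=34): chars_in_quartet=4 acc=0x36ED22 -> emit 36 ED 22, reset; bytes_emitted=3
After char 4 ('8'=60): chars_in_quartet=1 acc=0x3C bytes_emitted=3
After char 5 ('J'=9): chars_in_quartet=2 acc=0xF09 bytes_emitted=3
After char 6 ('w'=48): chars_in_quartet=3 acc=0x3C270 bytes_emitted=3
After char 7 ('C'=2): chars_in_quartet=4 acc=0xF09C02 -> emit F0 9C 02, reset; bytes_emitted=6
After char 8 ('U'=20): chars_in_quartet=1 acc=0x14 bytes_emitted=6
After char 9 ('Y'=24): chars_in_quartet=2 acc=0x518 bytes_emitted=6
After char 10 ('u'=46): chars_in_quartet=3 acc=0x1462E bytes_emitted=6
After char 11 ('u'=46): chars_in_quartet=4 acc=0x518BAE -> emit 51 8B AE, reset; bytes_emitted=9

Answer: 36 ED 22 F0 9C 02 51 8B AE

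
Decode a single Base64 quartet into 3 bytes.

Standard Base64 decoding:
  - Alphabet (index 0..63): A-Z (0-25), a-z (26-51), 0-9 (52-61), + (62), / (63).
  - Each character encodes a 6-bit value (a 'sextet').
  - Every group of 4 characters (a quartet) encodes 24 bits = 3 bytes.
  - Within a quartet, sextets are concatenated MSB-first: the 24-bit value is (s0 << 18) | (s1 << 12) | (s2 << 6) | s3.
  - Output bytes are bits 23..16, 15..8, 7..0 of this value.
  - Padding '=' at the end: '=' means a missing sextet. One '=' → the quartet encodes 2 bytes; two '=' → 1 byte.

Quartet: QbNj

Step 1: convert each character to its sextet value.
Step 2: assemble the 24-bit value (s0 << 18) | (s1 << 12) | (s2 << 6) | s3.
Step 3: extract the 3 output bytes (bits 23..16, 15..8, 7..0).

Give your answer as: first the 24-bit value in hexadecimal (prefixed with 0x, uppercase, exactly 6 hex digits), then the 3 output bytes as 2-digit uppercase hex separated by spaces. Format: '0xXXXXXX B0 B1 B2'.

Sextets: Q=16, b=27, N=13, j=35
24-bit: (16<<18) | (27<<12) | (13<<6) | 35
      = 0x400000 | 0x01B000 | 0x000340 | 0x000023
      = 0x41B363
Bytes: (v>>16)&0xFF=41, (v>>8)&0xFF=B3, v&0xFF=63

Answer: 0x41B363 41 B3 63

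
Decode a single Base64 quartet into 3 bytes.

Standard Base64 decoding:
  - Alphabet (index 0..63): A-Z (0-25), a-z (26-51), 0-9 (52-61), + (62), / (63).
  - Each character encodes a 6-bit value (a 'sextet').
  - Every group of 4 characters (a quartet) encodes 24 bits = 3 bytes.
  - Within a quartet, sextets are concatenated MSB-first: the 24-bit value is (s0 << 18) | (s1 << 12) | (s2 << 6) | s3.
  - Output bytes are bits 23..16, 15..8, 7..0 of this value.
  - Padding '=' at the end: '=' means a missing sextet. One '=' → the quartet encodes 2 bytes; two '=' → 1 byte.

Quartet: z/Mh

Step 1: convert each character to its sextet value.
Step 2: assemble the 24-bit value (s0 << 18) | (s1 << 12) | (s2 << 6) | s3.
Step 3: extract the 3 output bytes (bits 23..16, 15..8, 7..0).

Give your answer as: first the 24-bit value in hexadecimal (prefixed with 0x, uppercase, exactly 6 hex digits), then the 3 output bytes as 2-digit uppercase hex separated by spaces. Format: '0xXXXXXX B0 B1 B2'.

Sextets: z=51, /=63, M=12, h=33
24-bit: (51<<18) | (63<<12) | (12<<6) | 33
      = 0xCC0000 | 0x03F000 | 0x000300 | 0x000021
      = 0xCFF321
Bytes: (v>>16)&0xFF=CF, (v>>8)&0xFF=F3, v&0xFF=21

Answer: 0xCFF321 CF F3 21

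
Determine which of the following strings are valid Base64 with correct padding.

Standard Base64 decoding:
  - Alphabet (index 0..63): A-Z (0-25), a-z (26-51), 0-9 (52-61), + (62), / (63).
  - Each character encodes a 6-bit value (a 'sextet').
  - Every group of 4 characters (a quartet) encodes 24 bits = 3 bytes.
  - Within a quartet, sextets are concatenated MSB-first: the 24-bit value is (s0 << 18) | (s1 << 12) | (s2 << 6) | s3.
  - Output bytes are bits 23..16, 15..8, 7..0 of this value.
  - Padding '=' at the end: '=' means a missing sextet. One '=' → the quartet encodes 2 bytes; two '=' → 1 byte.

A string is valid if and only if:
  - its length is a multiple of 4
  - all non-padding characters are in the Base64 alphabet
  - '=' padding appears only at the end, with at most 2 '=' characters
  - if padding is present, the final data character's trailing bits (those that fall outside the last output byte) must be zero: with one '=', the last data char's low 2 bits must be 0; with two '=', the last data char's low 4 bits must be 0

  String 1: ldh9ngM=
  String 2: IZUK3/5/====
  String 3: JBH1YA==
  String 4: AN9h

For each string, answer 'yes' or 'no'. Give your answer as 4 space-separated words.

String 1: 'ldh9ngM=' → valid
String 2: 'IZUK3/5/====' → invalid (4 pad chars (max 2))
String 3: 'JBH1YA==' → valid
String 4: 'AN9h' → valid

Answer: yes no yes yes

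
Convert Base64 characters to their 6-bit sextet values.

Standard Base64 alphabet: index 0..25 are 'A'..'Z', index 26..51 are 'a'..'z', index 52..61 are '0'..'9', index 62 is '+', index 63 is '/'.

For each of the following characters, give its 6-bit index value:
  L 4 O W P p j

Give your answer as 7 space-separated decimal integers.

Answer: 11 56 14 22 15 41 35

Derivation:
'L': A..Z range, ord('L') − ord('A') = 11
'4': 0..9 range, 52 + ord('4') − ord('0') = 56
'O': A..Z range, ord('O') − ord('A') = 14
'W': A..Z range, ord('W') − ord('A') = 22
'P': A..Z range, ord('P') − ord('A') = 15
'p': a..z range, 26 + ord('p') − ord('a') = 41
'j': a..z range, 26 + ord('j') − ord('a') = 35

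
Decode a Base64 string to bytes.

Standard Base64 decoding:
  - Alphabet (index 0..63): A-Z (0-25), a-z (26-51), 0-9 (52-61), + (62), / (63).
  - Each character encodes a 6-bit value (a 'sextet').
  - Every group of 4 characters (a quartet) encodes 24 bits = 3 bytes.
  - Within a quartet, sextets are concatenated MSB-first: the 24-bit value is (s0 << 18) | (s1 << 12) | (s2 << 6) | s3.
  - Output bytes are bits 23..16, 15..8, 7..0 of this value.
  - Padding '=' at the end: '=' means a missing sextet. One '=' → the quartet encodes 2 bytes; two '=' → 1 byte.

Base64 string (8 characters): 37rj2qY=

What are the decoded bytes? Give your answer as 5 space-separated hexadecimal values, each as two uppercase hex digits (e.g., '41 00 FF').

After char 0 ('3'=55): chars_in_quartet=1 acc=0x37 bytes_emitted=0
After char 1 ('7'=59): chars_in_quartet=2 acc=0xDFB bytes_emitted=0
After char 2 ('r'=43): chars_in_quartet=3 acc=0x37EEB bytes_emitted=0
After char 3 ('j'=35): chars_in_quartet=4 acc=0xDFBAE3 -> emit DF BA E3, reset; bytes_emitted=3
After char 4 ('2'=54): chars_in_quartet=1 acc=0x36 bytes_emitted=3
After char 5 ('q'=42): chars_in_quartet=2 acc=0xDAA bytes_emitted=3
After char 6 ('Y'=24): chars_in_quartet=3 acc=0x36A98 bytes_emitted=3
Padding '=': partial quartet acc=0x36A98 -> emit DA A6; bytes_emitted=5

Answer: DF BA E3 DA A6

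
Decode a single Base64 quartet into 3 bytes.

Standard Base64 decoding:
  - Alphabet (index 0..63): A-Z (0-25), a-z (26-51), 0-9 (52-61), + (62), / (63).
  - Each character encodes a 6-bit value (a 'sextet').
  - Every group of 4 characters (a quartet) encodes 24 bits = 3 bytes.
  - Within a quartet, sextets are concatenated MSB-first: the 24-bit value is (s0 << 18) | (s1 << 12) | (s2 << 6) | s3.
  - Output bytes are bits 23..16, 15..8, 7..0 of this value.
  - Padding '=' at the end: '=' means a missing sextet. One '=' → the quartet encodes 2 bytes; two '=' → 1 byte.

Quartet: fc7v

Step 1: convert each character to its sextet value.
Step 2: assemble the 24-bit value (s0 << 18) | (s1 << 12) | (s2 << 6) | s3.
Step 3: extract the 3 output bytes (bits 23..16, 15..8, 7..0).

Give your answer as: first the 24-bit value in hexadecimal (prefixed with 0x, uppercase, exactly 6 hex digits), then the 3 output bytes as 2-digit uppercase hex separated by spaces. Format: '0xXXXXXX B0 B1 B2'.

Answer: 0x7DCEEF 7D CE EF

Derivation:
Sextets: f=31, c=28, 7=59, v=47
24-bit: (31<<18) | (28<<12) | (59<<6) | 47
      = 0x7C0000 | 0x01C000 | 0x000EC0 | 0x00002F
      = 0x7DCEEF
Bytes: (v>>16)&0xFF=7D, (v>>8)&0xFF=CE, v&0xFF=EF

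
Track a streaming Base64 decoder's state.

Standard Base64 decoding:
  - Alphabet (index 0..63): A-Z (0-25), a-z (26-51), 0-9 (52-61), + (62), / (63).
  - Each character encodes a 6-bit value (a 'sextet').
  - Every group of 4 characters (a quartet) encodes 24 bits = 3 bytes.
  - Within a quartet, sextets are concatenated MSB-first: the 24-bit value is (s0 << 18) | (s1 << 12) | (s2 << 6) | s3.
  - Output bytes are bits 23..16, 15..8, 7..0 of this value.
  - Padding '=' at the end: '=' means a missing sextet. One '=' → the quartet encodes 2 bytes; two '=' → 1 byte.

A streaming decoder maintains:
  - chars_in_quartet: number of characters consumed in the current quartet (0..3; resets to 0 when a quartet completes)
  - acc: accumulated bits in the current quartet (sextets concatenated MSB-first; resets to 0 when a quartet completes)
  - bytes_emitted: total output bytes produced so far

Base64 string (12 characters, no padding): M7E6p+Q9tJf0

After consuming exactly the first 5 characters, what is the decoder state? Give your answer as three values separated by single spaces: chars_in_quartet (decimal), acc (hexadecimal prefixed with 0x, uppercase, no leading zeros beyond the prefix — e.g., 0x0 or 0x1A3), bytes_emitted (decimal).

Answer: 1 0x29 3

Derivation:
After char 0 ('M'=12): chars_in_quartet=1 acc=0xC bytes_emitted=0
After char 1 ('7'=59): chars_in_quartet=2 acc=0x33B bytes_emitted=0
After char 2 ('E'=4): chars_in_quartet=3 acc=0xCEC4 bytes_emitted=0
After char 3 ('6'=58): chars_in_quartet=4 acc=0x33B13A -> emit 33 B1 3A, reset; bytes_emitted=3
After char 4 ('p'=41): chars_in_quartet=1 acc=0x29 bytes_emitted=3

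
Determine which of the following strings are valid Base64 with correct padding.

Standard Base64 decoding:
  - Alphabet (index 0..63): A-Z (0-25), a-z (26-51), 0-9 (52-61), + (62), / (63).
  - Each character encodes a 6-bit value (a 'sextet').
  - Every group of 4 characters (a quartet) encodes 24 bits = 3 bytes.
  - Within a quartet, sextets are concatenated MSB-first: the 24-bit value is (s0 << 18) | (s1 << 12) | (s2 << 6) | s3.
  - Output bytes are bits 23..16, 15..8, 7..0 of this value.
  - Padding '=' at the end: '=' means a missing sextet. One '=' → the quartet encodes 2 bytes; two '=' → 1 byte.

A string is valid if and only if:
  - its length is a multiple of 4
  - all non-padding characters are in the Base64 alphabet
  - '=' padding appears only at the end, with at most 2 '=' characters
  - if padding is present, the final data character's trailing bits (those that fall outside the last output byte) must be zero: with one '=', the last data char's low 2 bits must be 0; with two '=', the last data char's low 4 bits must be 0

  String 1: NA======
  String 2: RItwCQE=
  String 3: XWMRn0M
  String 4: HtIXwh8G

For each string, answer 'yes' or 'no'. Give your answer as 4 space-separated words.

Answer: no yes no yes

Derivation:
String 1: 'NA======' → invalid (6 pad chars (max 2))
String 2: 'RItwCQE=' → valid
String 3: 'XWMRn0M' → invalid (len=7 not mult of 4)
String 4: 'HtIXwh8G' → valid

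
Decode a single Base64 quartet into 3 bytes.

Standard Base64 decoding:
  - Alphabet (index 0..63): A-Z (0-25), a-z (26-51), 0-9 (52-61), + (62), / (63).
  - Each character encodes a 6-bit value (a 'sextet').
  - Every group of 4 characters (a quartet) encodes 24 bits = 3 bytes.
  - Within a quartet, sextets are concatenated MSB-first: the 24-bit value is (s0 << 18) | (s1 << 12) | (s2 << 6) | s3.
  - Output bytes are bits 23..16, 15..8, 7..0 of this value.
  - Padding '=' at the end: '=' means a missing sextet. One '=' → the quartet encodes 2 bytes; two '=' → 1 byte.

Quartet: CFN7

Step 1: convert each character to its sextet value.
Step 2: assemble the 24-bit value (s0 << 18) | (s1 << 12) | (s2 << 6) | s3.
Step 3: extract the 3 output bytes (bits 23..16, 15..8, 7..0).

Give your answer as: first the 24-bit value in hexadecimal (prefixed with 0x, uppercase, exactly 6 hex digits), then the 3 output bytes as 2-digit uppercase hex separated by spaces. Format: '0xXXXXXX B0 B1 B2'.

Sextets: C=2, F=5, N=13, 7=59
24-bit: (2<<18) | (5<<12) | (13<<6) | 59
      = 0x080000 | 0x005000 | 0x000340 | 0x00003B
      = 0x08537B
Bytes: (v>>16)&0xFF=08, (v>>8)&0xFF=53, v&0xFF=7B

Answer: 0x08537B 08 53 7B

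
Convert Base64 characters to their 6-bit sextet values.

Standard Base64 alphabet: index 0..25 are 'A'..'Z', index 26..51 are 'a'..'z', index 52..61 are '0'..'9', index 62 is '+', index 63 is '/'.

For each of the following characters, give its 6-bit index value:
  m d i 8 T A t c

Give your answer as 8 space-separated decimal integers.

Answer: 38 29 34 60 19 0 45 28

Derivation:
'm': a..z range, 26 + ord('m') − ord('a') = 38
'd': a..z range, 26 + ord('d') − ord('a') = 29
'i': a..z range, 26 + ord('i') − ord('a') = 34
'8': 0..9 range, 52 + ord('8') − ord('0') = 60
'T': A..Z range, ord('T') − ord('A') = 19
'A': A..Z range, ord('A') − ord('A') = 0
't': a..z range, 26 + ord('t') − ord('a') = 45
'c': a..z range, 26 + ord('c') − ord('a') = 28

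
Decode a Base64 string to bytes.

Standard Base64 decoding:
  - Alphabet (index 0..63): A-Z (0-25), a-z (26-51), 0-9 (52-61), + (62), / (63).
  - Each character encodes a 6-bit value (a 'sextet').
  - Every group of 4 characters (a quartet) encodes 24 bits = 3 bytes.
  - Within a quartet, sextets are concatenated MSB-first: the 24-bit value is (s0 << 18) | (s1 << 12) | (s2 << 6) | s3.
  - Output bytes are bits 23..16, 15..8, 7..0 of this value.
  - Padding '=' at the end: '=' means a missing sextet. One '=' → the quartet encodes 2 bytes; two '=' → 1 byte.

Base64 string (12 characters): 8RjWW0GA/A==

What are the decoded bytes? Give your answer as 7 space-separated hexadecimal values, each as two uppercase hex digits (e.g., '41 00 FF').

Answer: F1 18 D6 5B 41 80 FC

Derivation:
After char 0 ('8'=60): chars_in_quartet=1 acc=0x3C bytes_emitted=0
After char 1 ('R'=17): chars_in_quartet=2 acc=0xF11 bytes_emitted=0
After char 2 ('j'=35): chars_in_quartet=3 acc=0x3C463 bytes_emitted=0
After char 3 ('W'=22): chars_in_quartet=4 acc=0xF118D6 -> emit F1 18 D6, reset; bytes_emitted=3
After char 4 ('W'=22): chars_in_quartet=1 acc=0x16 bytes_emitted=3
After char 5 ('0'=52): chars_in_quartet=2 acc=0x5B4 bytes_emitted=3
After char 6 ('G'=6): chars_in_quartet=3 acc=0x16D06 bytes_emitted=3
After char 7 ('A'=0): chars_in_quartet=4 acc=0x5B4180 -> emit 5B 41 80, reset; bytes_emitted=6
After char 8 ('/'=63): chars_in_quartet=1 acc=0x3F bytes_emitted=6
After char 9 ('A'=0): chars_in_quartet=2 acc=0xFC0 bytes_emitted=6
Padding '==': partial quartet acc=0xFC0 -> emit FC; bytes_emitted=7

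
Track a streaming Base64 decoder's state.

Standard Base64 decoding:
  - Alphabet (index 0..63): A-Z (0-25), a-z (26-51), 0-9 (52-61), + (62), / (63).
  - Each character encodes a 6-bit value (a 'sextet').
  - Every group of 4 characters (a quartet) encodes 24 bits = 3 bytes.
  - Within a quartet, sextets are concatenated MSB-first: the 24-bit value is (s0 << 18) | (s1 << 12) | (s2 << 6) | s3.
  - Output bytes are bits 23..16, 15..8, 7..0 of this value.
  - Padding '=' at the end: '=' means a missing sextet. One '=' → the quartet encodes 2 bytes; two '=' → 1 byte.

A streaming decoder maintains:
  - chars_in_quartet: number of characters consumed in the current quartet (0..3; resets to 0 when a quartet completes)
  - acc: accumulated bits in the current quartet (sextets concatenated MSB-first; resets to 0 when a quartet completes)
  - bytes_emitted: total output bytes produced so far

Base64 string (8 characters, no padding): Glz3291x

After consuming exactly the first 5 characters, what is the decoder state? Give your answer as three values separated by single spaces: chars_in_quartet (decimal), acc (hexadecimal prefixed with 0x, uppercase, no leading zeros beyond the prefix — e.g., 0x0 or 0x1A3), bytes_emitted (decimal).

Answer: 1 0x36 3

Derivation:
After char 0 ('G'=6): chars_in_quartet=1 acc=0x6 bytes_emitted=0
After char 1 ('l'=37): chars_in_quartet=2 acc=0x1A5 bytes_emitted=0
After char 2 ('z'=51): chars_in_quartet=3 acc=0x6973 bytes_emitted=0
After char 3 ('3'=55): chars_in_quartet=4 acc=0x1A5CF7 -> emit 1A 5C F7, reset; bytes_emitted=3
After char 4 ('2'=54): chars_in_quartet=1 acc=0x36 bytes_emitted=3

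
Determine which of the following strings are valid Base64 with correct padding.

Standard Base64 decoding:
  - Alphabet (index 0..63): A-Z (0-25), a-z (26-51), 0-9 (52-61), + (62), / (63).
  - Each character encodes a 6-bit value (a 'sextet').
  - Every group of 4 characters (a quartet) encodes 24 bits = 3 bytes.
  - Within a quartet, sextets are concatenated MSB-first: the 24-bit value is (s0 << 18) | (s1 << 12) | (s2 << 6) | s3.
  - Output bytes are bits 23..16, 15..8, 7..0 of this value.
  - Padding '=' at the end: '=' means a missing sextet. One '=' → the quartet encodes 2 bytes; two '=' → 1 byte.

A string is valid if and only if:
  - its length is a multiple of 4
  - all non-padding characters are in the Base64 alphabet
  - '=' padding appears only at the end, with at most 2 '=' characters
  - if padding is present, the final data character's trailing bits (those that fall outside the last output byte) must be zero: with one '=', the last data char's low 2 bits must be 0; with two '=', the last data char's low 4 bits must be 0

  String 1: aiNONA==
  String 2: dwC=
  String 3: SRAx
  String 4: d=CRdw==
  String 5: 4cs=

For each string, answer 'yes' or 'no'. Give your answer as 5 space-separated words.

Answer: yes no yes no yes

Derivation:
String 1: 'aiNONA==' → valid
String 2: 'dwC=' → invalid (bad trailing bits)
String 3: 'SRAx' → valid
String 4: 'd=CRdw==' → invalid (bad char(s): ['=']; '=' in middle)
String 5: '4cs=' → valid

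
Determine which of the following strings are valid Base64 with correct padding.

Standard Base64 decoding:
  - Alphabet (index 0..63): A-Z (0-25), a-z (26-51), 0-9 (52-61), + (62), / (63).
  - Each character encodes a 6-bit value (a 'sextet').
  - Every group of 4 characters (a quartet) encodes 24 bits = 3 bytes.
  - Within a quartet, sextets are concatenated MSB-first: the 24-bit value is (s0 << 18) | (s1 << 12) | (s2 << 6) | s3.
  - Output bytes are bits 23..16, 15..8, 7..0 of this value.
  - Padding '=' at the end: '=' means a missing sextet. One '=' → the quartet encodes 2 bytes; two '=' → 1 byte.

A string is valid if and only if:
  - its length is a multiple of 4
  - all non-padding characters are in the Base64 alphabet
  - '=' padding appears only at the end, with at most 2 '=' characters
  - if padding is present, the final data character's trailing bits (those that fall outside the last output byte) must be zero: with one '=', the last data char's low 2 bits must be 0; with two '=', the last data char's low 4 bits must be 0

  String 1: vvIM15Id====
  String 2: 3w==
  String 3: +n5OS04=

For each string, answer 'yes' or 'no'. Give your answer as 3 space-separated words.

String 1: 'vvIM15Id====' → invalid (4 pad chars (max 2))
String 2: '3w==' → valid
String 3: '+n5OS04=' → valid

Answer: no yes yes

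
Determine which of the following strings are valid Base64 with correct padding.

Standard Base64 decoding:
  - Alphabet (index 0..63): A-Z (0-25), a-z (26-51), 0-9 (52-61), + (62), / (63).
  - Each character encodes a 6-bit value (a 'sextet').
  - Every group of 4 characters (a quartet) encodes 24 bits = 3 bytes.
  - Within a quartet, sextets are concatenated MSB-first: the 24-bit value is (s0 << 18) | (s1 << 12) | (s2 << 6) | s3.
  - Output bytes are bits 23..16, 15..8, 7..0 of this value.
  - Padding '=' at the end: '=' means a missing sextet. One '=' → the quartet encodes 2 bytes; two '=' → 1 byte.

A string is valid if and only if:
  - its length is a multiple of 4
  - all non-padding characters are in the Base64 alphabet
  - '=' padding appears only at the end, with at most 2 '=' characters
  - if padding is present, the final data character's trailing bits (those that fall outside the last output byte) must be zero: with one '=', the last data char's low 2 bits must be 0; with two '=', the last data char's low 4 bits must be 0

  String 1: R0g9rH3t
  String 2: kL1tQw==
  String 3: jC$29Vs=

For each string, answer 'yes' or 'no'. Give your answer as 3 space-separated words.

String 1: 'R0g9rH3t' → valid
String 2: 'kL1tQw==' → valid
String 3: 'jC$29Vs=' → invalid (bad char(s): ['$'])

Answer: yes yes no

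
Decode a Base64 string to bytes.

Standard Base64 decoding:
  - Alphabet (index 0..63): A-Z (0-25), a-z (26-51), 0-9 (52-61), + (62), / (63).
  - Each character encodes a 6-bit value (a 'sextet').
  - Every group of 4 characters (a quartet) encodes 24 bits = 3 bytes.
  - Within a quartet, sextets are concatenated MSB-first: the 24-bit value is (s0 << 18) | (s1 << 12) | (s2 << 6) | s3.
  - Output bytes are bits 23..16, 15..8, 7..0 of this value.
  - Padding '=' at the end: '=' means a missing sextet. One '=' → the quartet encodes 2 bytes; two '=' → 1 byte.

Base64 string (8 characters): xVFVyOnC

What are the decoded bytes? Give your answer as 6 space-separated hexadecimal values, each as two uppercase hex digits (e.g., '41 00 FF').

After char 0 ('x'=49): chars_in_quartet=1 acc=0x31 bytes_emitted=0
After char 1 ('V'=21): chars_in_quartet=2 acc=0xC55 bytes_emitted=0
After char 2 ('F'=5): chars_in_quartet=3 acc=0x31545 bytes_emitted=0
After char 3 ('V'=21): chars_in_quartet=4 acc=0xC55155 -> emit C5 51 55, reset; bytes_emitted=3
After char 4 ('y'=50): chars_in_quartet=1 acc=0x32 bytes_emitted=3
After char 5 ('O'=14): chars_in_quartet=2 acc=0xC8E bytes_emitted=3
After char 6 ('n'=39): chars_in_quartet=3 acc=0x323A7 bytes_emitted=3
After char 7 ('C'=2): chars_in_quartet=4 acc=0xC8E9C2 -> emit C8 E9 C2, reset; bytes_emitted=6

Answer: C5 51 55 C8 E9 C2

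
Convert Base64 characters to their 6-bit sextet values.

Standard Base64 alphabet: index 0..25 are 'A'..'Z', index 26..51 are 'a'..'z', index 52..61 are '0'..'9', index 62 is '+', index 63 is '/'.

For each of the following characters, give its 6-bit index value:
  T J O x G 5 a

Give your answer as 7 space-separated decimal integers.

Answer: 19 9 14 49 6 57 26

Derivation:
'T': A..Z range, ord('T') − ord('A') = 19
'J': A..Z range, ord('J') − ord('A') = 9
'O': A..Z range, ord('O') − ord('A') = 14
'x': a..z range, 26 + ord('x') − ord('a') = 49
'G': A..Z range, ord('G') − ord('A') = 6
'5': 0..9 range, 52 + ord('5') − ord('0') = 57
'a': a..z range, 26 + ord('a') − ord('a') = 26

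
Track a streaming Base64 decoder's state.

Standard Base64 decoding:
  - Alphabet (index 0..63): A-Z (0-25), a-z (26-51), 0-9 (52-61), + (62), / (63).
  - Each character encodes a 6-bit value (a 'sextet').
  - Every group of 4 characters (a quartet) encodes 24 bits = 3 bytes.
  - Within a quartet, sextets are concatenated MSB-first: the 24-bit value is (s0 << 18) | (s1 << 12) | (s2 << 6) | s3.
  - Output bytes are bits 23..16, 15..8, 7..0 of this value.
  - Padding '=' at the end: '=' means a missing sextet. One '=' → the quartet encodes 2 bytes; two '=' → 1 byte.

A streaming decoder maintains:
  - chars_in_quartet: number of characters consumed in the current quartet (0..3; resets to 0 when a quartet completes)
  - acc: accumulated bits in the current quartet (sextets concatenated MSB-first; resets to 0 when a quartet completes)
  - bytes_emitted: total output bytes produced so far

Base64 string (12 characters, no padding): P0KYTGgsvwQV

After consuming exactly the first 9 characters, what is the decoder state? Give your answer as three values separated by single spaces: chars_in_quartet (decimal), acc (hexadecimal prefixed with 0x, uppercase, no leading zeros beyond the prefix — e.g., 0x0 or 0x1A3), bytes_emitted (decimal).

Answer: 1 0x2F 6

Derivation:
After char 0 ('P'=15): chars_in_quartet=1 acc=0xF bytes_emitted=0
After char 1 ('0'=52): chars_in_quartet=2 acc=0x3F4 bytes_emitted=0
After char 2 ('K'=10): chars_in_quartet=3 acc=0xFD0A bytes_emitted=0
After char 3 ('Y'=24): chars_in_quartet=4 acc=0x3F4298 -> emit 3F 42 98, reset; bytes_emitted=3
After char 4 ('T'=19): chars_in_quartet=1 acc=0x13 bytes_emitted=3
After char 5 ('G'=6): chars_in_quartet=2 acc=0x4C6 bytes_emitted=3
After char 6 ('g'=32): chars_in_quartet=3 acc=0x131A0 bytes_emitted=3
After char 7 ('s'=44): chars_in_quartet=4 acc=0x4C682C -> emit 4C 68 2C, reset; bytes_emitted=6
After char 8 ('v'=47): chars_in_quartet=1 acc=0x2F bytes_emitted=6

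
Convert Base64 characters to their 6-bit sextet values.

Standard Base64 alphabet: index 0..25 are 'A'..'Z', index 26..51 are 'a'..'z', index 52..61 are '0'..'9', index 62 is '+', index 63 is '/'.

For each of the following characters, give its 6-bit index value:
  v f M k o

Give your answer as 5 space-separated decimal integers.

'v': a..z range, 26 + ord('v') − ord('a') = 47
'f': a..z range, 26 + ord('f') − ord('a') = 31
'M': A..Z range, ord('M') − ord('A') = 12
'k': a..z range, 26 + ord('k') − ord('a') = 36
'o': a..z range, 26 + ord('o') − ord('a') = 40

Answer: 47 31 12 36 40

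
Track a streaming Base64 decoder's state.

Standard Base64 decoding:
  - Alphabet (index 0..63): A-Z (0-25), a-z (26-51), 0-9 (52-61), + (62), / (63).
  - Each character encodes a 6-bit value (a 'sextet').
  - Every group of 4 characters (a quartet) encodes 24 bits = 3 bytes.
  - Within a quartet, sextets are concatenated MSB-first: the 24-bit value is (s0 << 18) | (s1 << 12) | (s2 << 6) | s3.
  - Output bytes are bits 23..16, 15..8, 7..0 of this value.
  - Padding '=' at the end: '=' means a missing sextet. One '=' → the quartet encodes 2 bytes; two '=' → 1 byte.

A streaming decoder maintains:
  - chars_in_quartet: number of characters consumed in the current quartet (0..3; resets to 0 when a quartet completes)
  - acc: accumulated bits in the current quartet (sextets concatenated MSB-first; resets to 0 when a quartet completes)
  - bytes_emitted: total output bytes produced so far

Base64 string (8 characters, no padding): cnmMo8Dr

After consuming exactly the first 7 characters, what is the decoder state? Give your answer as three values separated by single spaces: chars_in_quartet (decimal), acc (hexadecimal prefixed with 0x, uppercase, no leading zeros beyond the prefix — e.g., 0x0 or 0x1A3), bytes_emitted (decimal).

Answer: 3 0x28F03 3

Derivation:
After char 0 ('c'=28): chars_in_quartet=1 acc=0x1C bytes_emitted=0
After char 1 ('n'=39): chars_in_quartet=2 acc=0x727 bytes_emitted=0
After char 2 ('m'=38): chars_in_quartet=3 acc=0x1C9E6 bytes_emitted=0
After char 3 ('M'=12): chars_in_quartet=4 acc=0x72798C -> emit 72 79 8C, reset; bytes_emitted=3
After char 4 ('o'=40): chars_in_quartet=1 acc=0x28 bytes_emitted=3
After char 5 ('8'=60): chars_in_quartet=2 acc=0xA3C bytes_emitted=3
After char 6 ('D'=3): chars_in_quartet=3 acc=0x28F03 bytes_emitted=3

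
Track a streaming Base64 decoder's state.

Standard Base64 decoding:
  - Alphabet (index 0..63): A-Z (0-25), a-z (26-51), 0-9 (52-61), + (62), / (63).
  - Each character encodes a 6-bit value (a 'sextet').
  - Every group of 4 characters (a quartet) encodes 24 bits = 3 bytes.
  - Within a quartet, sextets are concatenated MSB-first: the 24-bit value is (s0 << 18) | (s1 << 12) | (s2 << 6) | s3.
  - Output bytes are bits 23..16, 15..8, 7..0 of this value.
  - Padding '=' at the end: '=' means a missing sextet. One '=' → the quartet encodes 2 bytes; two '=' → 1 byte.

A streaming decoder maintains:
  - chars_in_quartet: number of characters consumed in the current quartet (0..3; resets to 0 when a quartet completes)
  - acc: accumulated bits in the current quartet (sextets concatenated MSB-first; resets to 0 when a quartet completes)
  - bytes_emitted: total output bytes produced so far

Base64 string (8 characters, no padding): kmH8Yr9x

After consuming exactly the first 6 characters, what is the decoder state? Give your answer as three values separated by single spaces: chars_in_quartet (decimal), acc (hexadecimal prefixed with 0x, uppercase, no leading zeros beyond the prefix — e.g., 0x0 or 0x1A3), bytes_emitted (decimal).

After char 0 ('k'=36): chars_in_quartet=1 acc=0x24 bytes_emitted=0
After char 1 ('m'=38): chars_in_quartet=2 acc=0x926 bytes_emitted=0
After char 2 ('H'=7): chars_in_quartet=3 acc=0x24987 bytes_emitted=0
After char 3 ('8'=60): chars_in_quartet=4 acc=0x9261FC -> emit 92 61 FC, reset; bytes_emitted=3
After char 4 ('Y'=24): chars_in_quartet=1 acc=0x18 bytes_emitted=3
After char 5 ('r'=43): chars_in_quartet=2 acc=0x62B bytes_emitted=3

Answer: 2 0x62B 3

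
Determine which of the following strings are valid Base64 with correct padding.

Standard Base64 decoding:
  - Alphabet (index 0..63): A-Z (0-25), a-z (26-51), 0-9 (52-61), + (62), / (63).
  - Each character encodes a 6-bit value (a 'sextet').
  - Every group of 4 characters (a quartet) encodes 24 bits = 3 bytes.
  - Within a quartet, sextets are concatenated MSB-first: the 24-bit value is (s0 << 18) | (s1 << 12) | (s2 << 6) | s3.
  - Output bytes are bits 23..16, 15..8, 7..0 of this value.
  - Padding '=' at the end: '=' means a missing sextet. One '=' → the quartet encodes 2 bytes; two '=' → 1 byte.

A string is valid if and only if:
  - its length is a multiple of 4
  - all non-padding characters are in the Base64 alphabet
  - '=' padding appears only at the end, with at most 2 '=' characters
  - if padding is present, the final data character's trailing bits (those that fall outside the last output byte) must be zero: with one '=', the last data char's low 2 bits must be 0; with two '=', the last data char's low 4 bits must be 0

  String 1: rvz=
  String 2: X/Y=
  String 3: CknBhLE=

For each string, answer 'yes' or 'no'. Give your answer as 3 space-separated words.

String 1: 'rvz=' → invalid (bad trailing bits)
String 2: 'X/Y=' → valid
String 3: 'CknBhLE=' → valid

Answer: no yes yes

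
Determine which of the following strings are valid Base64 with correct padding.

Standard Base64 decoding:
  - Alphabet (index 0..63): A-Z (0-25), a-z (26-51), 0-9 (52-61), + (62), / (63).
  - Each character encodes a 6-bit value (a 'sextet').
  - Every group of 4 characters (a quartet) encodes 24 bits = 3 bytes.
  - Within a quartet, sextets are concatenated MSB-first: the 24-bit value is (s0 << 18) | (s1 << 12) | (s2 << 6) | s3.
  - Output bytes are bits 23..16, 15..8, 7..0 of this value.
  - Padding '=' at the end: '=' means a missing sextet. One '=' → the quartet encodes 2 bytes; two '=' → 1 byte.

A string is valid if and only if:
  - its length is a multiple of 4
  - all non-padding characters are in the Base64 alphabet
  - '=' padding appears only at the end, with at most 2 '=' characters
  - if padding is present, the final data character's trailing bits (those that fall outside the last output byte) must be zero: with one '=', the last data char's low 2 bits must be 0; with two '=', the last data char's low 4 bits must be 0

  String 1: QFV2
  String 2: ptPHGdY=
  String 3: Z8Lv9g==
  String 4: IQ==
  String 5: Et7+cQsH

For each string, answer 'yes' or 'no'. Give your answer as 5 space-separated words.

String 1: 'QFV2' → valid
String 2: 'ptPHGdY=' → valid
String 3: 'Z8Lv9g==' → valid
String 4: 'IQ==' → valid
String 5: 'Et7+cQsH' → valid

Answer: yes yes yes yes yes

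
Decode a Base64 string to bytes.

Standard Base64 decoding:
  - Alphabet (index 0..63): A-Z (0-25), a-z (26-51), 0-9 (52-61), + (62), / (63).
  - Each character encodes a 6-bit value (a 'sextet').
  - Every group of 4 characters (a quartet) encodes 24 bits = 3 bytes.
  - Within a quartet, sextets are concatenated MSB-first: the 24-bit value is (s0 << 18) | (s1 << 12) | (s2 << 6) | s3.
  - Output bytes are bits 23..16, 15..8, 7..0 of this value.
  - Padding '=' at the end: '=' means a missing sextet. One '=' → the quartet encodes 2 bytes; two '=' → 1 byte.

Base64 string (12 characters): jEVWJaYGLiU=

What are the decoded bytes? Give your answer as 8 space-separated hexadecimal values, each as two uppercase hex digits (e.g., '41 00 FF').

Answer: 8C 45 56 25 A6 06 2E 25

Derivation:
After char 0 ('j'=35): chars_in_quartet=1 acc=0x23 bytes_emitted=0
After char 1 ('E'=4): chars_in_quartet=2 acc=0x8C4 bytes_emitted=0
After char 2 ('V'=21): chars_in_quartet=3 acc=0x23115 bytes_emitted=0
After char 3 ('W'=22): chars_in_quartet=4 acc=0x8C4556 -> emit 8C 45 56, reset; bytes_emitted=3
After char 4 ('J'=9): chars_in_quartet=1 acc=0x9 bytes_emitted=3
After char 5 ('a'=26): chars_in_quartet=2 acc=0x25A bytes_emitted=3
After char 6 ('Y'=24): chars_in_quartet=3 acc=0x9698 bytes_emitted=3
After char 7 ('G'=6): chars_in_quartet=4 acc=0x25A606 -> emit 25 A6 06, reset; bytes_emitted=6
After char 8 ('L'=11): chars_in_quartet=1 acc=0xB bytes_emitted=6
After char 9 ('i'=34): chars_in_quartet=2 acc=0x2E2 bytes_emitted=6
After char 10 ('U'=20): chars_in_quartet=3 acc=0xB894 bytes_emitted=6
Padding '=': partial quartet acc=0xB894 -> emit 2E 25; bytes_emitted=8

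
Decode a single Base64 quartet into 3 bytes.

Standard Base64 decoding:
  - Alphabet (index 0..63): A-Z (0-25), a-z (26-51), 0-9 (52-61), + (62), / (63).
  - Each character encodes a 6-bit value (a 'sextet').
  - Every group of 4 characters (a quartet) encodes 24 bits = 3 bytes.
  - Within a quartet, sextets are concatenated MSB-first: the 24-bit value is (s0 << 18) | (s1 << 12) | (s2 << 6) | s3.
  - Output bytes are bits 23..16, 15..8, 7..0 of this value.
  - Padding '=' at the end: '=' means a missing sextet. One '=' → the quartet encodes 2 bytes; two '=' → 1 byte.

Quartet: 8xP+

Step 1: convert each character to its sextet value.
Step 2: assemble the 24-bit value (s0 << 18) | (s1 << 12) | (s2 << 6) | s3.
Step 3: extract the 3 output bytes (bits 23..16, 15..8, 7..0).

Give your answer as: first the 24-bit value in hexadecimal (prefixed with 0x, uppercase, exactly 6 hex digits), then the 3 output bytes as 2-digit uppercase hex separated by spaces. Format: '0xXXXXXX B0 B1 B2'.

Sextets: 8=60, x=49, P=15, +=62
24-bit: (60<<18) | (49<<12) | (15<<6) | 62
      = 0xF00000 | 0x031000 | 0x0003C0 | 0x00003E
      = 0xF313FE
Bytes: (v>>16)&0xFF=F3, (v>>8)&0xFF=13, v&0xFF=FE

Answer: 0xF313FE F3 13 FE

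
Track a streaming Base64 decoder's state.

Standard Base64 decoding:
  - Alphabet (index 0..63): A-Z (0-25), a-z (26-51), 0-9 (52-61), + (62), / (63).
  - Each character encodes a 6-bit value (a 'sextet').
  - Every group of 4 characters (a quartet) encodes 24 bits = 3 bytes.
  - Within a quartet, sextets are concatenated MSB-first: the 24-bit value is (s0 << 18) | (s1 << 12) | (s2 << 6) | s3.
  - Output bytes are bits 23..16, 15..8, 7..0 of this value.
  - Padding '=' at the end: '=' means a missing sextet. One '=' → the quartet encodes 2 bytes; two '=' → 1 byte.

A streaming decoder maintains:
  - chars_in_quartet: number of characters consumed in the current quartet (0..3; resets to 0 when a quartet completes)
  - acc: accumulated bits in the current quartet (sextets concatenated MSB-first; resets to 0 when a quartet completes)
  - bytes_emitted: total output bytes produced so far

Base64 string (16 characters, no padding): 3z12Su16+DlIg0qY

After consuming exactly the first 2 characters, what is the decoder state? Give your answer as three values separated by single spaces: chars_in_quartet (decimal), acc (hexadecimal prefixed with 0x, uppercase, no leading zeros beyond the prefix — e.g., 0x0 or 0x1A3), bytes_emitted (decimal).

Answer: 2 0xDF3 0

Derivation:
After char 0 ('3'=55): chars_in_quartet=1 acc=0x37 bytes_emitted=0
After char 1 ('z'=51): chars_in_quartet=2 acc=0xDF3 bytes_emitted=0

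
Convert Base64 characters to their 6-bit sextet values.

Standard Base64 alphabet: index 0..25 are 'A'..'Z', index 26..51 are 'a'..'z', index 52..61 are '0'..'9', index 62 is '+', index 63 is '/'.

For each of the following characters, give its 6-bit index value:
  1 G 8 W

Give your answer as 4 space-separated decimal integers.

'1': 0..9 range, 52 + ord('1') − ord('0') = 53
'G': A..Z range, ord('G') − ord('A') = 6
'8': 0..9 range, 52 + ord('8') − ord('0') = 60
'W': A..Z range, ord('W') − ord('A') = 22

Answer: 53 6 60 22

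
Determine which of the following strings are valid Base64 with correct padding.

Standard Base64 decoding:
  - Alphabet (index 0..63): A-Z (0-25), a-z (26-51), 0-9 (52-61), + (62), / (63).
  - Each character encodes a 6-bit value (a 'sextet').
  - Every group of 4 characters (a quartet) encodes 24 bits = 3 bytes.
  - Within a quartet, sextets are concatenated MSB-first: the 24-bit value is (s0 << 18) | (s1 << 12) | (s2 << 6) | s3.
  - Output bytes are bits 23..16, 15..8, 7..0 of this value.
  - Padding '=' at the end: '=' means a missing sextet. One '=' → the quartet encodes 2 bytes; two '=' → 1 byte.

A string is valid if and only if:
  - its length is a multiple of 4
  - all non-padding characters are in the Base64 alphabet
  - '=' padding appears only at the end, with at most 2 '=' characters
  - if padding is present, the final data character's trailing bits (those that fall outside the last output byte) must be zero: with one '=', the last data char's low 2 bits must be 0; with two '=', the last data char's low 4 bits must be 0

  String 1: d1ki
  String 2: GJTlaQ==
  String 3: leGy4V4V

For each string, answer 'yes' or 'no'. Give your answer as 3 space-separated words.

String 1: 'd1ki' → valid
String 2: 'GJTlaQ==' → valid
String 3: 'leGy4V4V' → valid

Answer: yes yes yes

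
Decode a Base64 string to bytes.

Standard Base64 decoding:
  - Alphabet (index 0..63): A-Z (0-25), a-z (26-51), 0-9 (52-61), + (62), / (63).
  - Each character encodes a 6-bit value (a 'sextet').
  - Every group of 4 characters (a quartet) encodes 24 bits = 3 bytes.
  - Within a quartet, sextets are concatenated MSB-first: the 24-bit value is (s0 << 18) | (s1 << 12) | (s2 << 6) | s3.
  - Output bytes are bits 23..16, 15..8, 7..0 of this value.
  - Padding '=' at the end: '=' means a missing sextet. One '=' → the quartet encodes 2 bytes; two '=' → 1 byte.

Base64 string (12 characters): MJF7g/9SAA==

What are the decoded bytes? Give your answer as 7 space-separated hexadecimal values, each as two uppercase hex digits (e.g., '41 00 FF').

After char 0 ('M'=12): chars_in_quartet=1 acc=0xC bytes_emitted=0
After char 1 ('J'=9): chars_in_quartet=2 acc=0x309 bytes_emitted=0
After char 2 ('F'=5): chars_in_quartet=3 acc=0xC245 bytes_emitted=0
After char 3 ('7'=59): chars_in_quartet=4 acc=0x30917B -> emit 30 91 7B, reset; bytes_emitted=3
After char 4 ('g'=32): chars_in_quartet=1 acc=0x20 bytes_emitted=3
After char 5 ('/'=63): chars_in_quartet=2 acc=0x83F bytes_emitted=3
After char 6 ('9'=61): chars_in_quartet=3 acc=0x20FFD bytes_emitted=3
After char 7 ('S'=18): chars_in_quartet=4 acc=0x83FF52 -> emit 83 FF 52, reset; bytes_emitted=6
After char 8 ('A'=0): chars_in_quartet=1 acc=0x0 bytes_emitted=6
After char 9 ('A'=0): chars_in_quartet=2 acc=0x0 bytes_emitted=6
Padding '==': partial quartet acc=0x0 -> emit 00; bytes_emitted=7

Answer: 30 91 7B 83 FF 52 00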